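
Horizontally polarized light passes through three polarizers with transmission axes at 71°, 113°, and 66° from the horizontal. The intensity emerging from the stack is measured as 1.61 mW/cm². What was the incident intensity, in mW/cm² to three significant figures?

I₁ = I₀ cos²(71° − 0°) = I₀ cos²(71°) = 0.106 I₀.
I₂ = I₁ cos²(113° − 71°) = 0.106 I₀ · cos²(42°) = 0.05854 I₀.
I₃ = I₂ cos²(66° − 113°) = 0.05854 I₀ · cos²(47°) = 0.02723 I₀.
So 1.61 mW/cm² = 0.02723 I₀, giving I₀ = 1.61/0.02723 = 59.13 mW/cm².

I₀ ≈ 59.1 mW/cm²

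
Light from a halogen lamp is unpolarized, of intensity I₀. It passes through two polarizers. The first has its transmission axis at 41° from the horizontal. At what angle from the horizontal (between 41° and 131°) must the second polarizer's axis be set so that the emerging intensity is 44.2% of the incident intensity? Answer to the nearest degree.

Unpolarized light through the first polarizer → I₁ = ½ I₀, now polarized at 41°.
Need I₂/I₀ = 0.442, so cos²(θ − 41°) = 0.442 / 0.5 = 0.884.
θ − 41° = arccos(√0.884) = 19.9°, giving θ ≈ 41 + 19.9 = 60.9°.

θ ≈ 61°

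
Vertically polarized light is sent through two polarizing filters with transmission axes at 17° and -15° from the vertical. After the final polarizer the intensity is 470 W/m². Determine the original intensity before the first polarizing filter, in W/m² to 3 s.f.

I₁ = I₀ cos²(17° − 0°) = I₀ cos²(17°) = 0.9145 I₀.
I₂ = I₁ cos²(-15° − 17°) = 0.9145 I₀ · cos²(32°) = 0.6577 I₀.
So 470 W/m² = 0.6577 I₀, giving I₀ = 470/0.6577 = 714.6 W/m².

I₀ ≈ 715 W/m²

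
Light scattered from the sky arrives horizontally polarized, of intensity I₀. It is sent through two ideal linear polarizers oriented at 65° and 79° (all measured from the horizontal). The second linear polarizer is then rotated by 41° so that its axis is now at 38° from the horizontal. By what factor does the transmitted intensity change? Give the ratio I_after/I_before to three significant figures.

Before rotation:
By Malus's law, I₁ = I₀ cos²(65° − 0°) = I₀ cos²(65°) = 0.1786 I₀.
I₂ = I₁ cos²(79° − 65°) = 0.1786 I₀ · cos²(14°) = 0.1682 I₀.
After rotation:
I₁ = I₀ cos²(65° − 0°) = I₀ cos²(65°) = 0.1786 I₀.
I₂ = I₁ cos²(38° − 65°) = 0.1786 I₀ · cos²(27°) = 0.1418 I₀.
Ratio = 0.1418 / 0.1682 = 0.8432.

I_new/I_old ≈ 0.843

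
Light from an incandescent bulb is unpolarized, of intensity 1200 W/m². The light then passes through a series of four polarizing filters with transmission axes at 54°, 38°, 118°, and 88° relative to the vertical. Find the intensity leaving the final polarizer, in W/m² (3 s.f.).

I ≈ 12.5 W/m²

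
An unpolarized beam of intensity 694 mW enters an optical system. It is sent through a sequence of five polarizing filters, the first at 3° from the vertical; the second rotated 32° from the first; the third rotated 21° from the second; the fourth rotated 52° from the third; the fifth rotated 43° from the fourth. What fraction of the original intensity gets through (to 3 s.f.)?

I/I₀ ≈ 0.0635

Unpolarized light through the first polarizer → I₁ = 694 mW/2 = 347 mW, polarized at 3°.
I₂ = I₁ · cos²(32°) = 347 · 0.7192 = 249.6 mW.
I₃ = I₂ · cos²(21°) = 249.6 · 0.8716 = 217.5 mW.
I₄ = I₃ · cos²(52°) = 217.5 · 0.379 = 82.44 mW.
I₅ = I₄ · cos²(43°) = 82.44 · 0.5349 = 44.1 mW.
Transmitted fraction = 0.06354.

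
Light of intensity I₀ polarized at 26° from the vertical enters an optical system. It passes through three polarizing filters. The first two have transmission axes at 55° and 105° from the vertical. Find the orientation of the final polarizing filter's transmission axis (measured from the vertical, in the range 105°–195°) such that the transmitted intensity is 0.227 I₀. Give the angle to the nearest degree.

θ ≈ 137°

I₁ = I₀ cos²(55° − 26°) = I₀ cos²(29°) = 0.765 I₀.
I₂ = I₁ cos²(105° − 55°) = 0.765 I₀ · cos²(50°) = 0.3161 I₀.
Need I₃/I₀ = 0.227, so cos²(θ − 105°) = 0.227 / 0.3161 = 0.7182.
θ − 105° = arccos(√0.7182) = 32.1°, giving θ ≈ 105 + 32.1 = 137.1°.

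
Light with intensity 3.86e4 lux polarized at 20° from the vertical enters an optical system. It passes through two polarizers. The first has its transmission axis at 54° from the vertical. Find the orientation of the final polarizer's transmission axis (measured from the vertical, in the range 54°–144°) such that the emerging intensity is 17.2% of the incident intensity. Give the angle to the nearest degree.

By Malus's law, I₁ = I₀ cos²(54° − 20°) = I₀ cos²(34°) = 0.6873 I₀.
Need I₂/I₀ = 0.172, so cos²(θ − 54°) = 0.172 / 0.6873 = 0.2503.
θ − 54° = arccos(√0.2503) = 60.0°, giving θ ≈ 54 + 60.0 = 114.0°.

θ ≈ 114°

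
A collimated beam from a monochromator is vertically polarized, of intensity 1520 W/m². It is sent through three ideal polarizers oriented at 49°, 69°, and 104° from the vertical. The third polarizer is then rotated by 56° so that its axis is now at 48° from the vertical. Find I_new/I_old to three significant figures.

Before rotation:
By Malus's law, I₁ = I₀ cos²(49° − 0°) = I₀ cos²(49°) = 0.4304 I₀.
I₂ = I₁ cos²(69° − 49°) = 0.4304 I₀ · cos²(20°) = 0.3801 I₀.
I₃ = I₂ cos²(104° − 69°) = 0.3801 I₀ · cos²(35°) = 0.255 I₀.
After rotation:
I₁ = I₀ cos²(49° − 0°) = I₀ cos²(49°) = 0.4304 I₀.
I₂ = I₁ cos²(69° − 49°) = 0.4304 I₀ · cos²(20°) = 0.3801 I₀.
I₃ = I₂ cos²(48° − 69°) = 0.3801 I₀ · cos²(21°) = 0.3313 I₀.
Ratio = 0.3313 / 0.255 = 1.299.

I_new/I_old ≈ 1.30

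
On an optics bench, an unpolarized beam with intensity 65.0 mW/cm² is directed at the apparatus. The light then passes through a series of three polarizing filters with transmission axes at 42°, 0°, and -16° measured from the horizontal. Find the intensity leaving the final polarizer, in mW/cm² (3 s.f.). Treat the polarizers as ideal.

I ≈ 16.6 mW/cm²

Unpolarized light through the first polarizer → I₁ = 65.0 mW/cm²/2 = 32.5 mW/cm², polarized at 42°.
I₂ = I₁ · cos²(42°) = 32.5 · 0.5523 = 17.95 mW/cm².
I₃ = I₂ · cos²(16°) = 17.95 · 0.924 = 16.58 mW/cm².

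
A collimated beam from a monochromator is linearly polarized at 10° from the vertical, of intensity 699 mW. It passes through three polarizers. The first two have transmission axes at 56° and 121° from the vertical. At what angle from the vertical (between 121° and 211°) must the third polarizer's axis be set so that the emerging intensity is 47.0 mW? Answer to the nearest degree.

I₁ = I₀ cos²(56° − 10°) = I₀ cos²(46°) = 0.4826 I₀.
I₂ = I₁ cos²(121° − 56°) = 0.4826 I₀ · cos²(65°) = 0.08619 I₀.
Target fraction: 47.0 / 699 mW = 0.06724 of I₀.
Need I₃/I₀ = 0.06724, so cos²(θ − 121°) = 0.06724 / 0.08619 = 0.7802.
θ − 121° = arccos(√0.7802) = 28.0°, giving θ ≈ 121 + 28.0 = 149.0°.

θ ≈ 149°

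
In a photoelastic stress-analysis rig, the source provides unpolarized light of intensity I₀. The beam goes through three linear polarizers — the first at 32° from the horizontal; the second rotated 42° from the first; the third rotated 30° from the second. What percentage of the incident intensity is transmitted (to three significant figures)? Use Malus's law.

≈ 20.7%

Unpolarized light through the first polarizer → I₁ = ½ I₀, now polarized at 32°.
I₂ = I₁ cos²(42°) = 0.5 · 0.5523 I₀ = 0.2761 I₀.
I₃ = I₂ cos²(30°) = 0.2761 · 0.75 I₀ = 0.2071 I₀.
That is 20.71% of the incident intensity.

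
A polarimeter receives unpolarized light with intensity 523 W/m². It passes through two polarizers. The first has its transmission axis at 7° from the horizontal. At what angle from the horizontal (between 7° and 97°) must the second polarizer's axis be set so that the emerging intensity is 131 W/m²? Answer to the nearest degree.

θ ≈ 52°

Unpolarized light through the first polarizer → I₁ = ½ I₀, now polarized at 7°.
Target fraction: 131 / 523 W/m² = 0.2505 of I₀.
Need I₂/I₀ = 0.2505, so cos²(θ − 7°) = 0.2505 / 0.5 = 0.501.
θ − 7° = arccos(√0.501) = 44.9°, giving θ ≈ 7 + 44.9 = 51.9°.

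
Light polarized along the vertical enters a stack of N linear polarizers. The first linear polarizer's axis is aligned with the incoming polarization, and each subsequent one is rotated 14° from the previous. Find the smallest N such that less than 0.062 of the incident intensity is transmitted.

N = 48

First polarizer is aligned with the polarization: full transmission.
Each further stage multiplies by cos²(14°) = 0.9415.
After N polarizers: T = 0.9415^(N−1). Require T < 0.062 ⇒ N−1 > ln(0.062)/ln(0.9415) = 46.11, so N−1 ≥ 47 and N = 48.
Check: N=48 gives T = 0.05875 < 0.062; N=47 gives T = 0.0624.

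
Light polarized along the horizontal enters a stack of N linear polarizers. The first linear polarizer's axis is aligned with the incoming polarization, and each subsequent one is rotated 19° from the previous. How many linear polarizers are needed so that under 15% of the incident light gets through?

First polarizer is aligned with the polarization: full transmission.
Each further stage multiplies by cos²(19°) = 0.894.
After N polarizers: T = 0.894^(N−1). Require T < 0.15 ⇒ N−1 > ln(0.15)/ln(0.894) = 16.93, so N−1 ≥ 17 and N = 18.
Check: N=18 gives T = 0.1489 < 0.15; N=17 gives T = 0.1665.

N = 18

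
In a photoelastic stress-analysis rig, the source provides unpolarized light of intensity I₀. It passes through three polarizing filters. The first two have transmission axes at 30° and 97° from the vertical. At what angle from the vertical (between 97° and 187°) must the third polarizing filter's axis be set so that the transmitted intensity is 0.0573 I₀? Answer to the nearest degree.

Unpolarized light through the first polarizer → I₁ = ½ I₀, now polarized at 30°.
I₂ = I₁ cos²(97° − 30°) = 0.5 I₀ · cos²(67°) = 0.07634 I₀.
Need I₃/I₀ = 0.0573, so cos²(θ − 97°) = 0.0573 / 0.07634 = 0.7506.
θ − 97° = arccos(√0.7506) = 30.0°, giving θ ≈ 97 + 30.0 = 127.0°.

θ ≈ 127°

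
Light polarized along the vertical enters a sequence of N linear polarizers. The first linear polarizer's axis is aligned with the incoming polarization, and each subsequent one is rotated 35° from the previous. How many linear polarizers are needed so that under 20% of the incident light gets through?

N = 6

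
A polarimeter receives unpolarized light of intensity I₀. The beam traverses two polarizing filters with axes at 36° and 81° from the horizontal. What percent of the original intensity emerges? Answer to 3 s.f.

≈ 25.0%

Unpolarized light through the first polarizer → I₁ = ½ I₀, now polarized at 36°.
I₂ = I₁ cos²(81° − 36°) = 0.5 I₀ · cos²(45°) = 0.25 I₀.
That is 25% of the incident intensity.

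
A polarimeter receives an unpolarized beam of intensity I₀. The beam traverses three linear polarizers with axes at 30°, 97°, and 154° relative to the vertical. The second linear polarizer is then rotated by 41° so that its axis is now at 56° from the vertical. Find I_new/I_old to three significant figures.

I_new/I_old ≈ 0.346

Before rotation:
Unpolarized light through the first polarizer → I₁ = ½ I₀, now polarized at 30°.
I₂ = I₁ cos²(97° − 30°) = 0.5 I₀ · cos²(67°) = 0.07634 I₀.
I₃ = I₂ cos²(154° − 97°) = 0.07634 I₀ · cos²(57°) = 0.02264 I₀.
After rotation:
Unpolarized light through the first polarizer → I₁ = ½ I₀, now polarized at 30°.
I₂ = I₁ cos²(56° − 30°) = 0.5 I₀ · cos²(26°) = 0.4039 I₀.
Angle between axes 2 and 3: 82°. I₃ = 0.4039 I₀ · cos²(82°) = 0.007823 I₀.
Ratio = 0.007823 / 0.02264 = 0.3455.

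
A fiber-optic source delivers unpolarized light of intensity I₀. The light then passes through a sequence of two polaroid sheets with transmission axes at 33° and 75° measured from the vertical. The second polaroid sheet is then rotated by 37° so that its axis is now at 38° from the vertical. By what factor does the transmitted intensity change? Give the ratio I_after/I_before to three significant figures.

Before rotation:
Unpolarized light through the first polarizer → I₁ = ½ I₀, now polarized at 33°.
I₂ = I₁ cos²(75° − 33°) = 0.5 I₀ · cos²(42°) = 0.2761 I₀.
After rotation:
Unpolarized light through the first polarizer → I₁ = ½ I₀, now polarized at 33°.
I₂ = I₁ cos²(38° − 33°) = 0.5 I₀ · cos²(5°) = 0.4962 I₀.
Ratio = 0.4962 / 0.2761 = 1.797.

I_new/I_old ≈ 1.80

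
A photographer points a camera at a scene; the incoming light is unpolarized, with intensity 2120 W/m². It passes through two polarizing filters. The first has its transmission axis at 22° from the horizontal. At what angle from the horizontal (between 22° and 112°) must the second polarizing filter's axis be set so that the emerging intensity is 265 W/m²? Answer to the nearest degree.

θ ≈ 82°

Unpolarized light through the first polarizer → I₁ = ½ I₀, now polarized at 22°.
Target fraction: 265 / 2120 W/m² = 0.125 of I₀.
Need I₂/I₀ = 0.125, so cos²(θ − 22°) = 0.125 / 0.5 = 0.25.
θ − 22° = arccos(√0.25) = 60.0°, giving θ ≈ 22 + 60.0 = 82.0°.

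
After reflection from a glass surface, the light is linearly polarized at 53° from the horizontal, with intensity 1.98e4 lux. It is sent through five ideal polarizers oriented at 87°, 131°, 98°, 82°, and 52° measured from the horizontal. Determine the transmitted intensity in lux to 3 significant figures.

I₁ = 1.98e4 lux · cos²(34°) = 1.361e+04 lux.
I₂ = I₁ · cos²(44°) = 1.361e+04 · 0.5174 = 7042 lux.
I₃ = I₂ · cos²(33°) = 7042 · 0.7034 = 4953 lux.
I₄ = I₃ · cos²(16°) = 4953 · 0.924 = 4577 lux.
I₅ = I₄ · cos²(30°) = 4577 · 0.75 = 3432 lux.

I ≈ 3430 lux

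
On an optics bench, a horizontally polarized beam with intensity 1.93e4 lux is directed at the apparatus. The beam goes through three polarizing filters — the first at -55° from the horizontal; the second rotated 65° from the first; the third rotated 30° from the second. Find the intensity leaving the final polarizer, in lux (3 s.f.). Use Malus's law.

By Malus's law, I₁ = 1.93e4 lux · cos²(55°) = 6350 lux.
I₂ = I₁ · cos²(65°) = 6350 · 0.1786 = 1134 lux.
I₃ = I₂ · cos²(30°) = 1134 · 0.75 = 850.5 lux.

I ≈ 851 lux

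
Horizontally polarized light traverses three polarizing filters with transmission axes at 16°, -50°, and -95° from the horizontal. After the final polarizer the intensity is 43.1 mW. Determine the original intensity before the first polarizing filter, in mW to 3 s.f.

I₁ = I₀ cos²(16° − 0°) = I₀ cos²(16°) = 0.924 I₀.
I₂ = I₁ cos²(-50° − 16°) = 0.924 I₀ · cos²(66°) = 0.1529 I₀.
I₃ = I₂ cos²(-95° + 50°) = 0.1529 I₀ · cos²(45°) = 0.07643 I₀.
So 43.1 mW = 0.07643 I₀, giving I₀ = 43.1/0.07643 = 563.9 mW.

I₀ ≈ 564 mW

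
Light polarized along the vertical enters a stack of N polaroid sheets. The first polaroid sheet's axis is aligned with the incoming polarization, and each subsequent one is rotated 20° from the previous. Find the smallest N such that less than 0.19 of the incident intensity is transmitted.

N = 15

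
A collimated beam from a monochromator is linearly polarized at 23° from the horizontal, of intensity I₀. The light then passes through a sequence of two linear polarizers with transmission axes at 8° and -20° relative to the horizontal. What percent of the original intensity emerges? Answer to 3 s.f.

≈ 72.7%

I₁ = I₀ cos²(8° − 23°) = I₀ cos²(15°) = 0.933 I₀.
I₂ = I₁ cos²(-20° − 8°) = 0.933 I₀ · cos²(28°) = 0.7274 I₀.
That is 72.74% of the incident intensity.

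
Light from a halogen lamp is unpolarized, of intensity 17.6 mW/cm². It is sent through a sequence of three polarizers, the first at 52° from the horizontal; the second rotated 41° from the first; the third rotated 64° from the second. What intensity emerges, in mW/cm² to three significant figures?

Unpolarized light through the first polarizer → I₁ = 17.6 mW/cm²/2 = 8.8 mW/cm², polarized at 52°.
I₂ = I₁ · cos²(41°) = 8.8 · 0.5696 = 5.012 mW/cm².
I₃ = I₂ · cos²(64°) = 5.012 · 0.1922 = 0.9632 mW/cm².

I ≈ 0.963 mW/cm²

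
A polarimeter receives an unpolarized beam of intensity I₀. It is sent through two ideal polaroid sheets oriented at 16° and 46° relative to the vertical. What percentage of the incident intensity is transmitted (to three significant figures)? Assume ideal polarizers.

Unpolarized light through the first polarizer → I₁ = ½ I₀, now polarized at 16°.
I₂ = I₁ cos²(46° − 16°) = 0.5 I₀ · cos²(30°) = 0.375 I₀.
That is 37.5% of the incident intensity.

≈ 37.5%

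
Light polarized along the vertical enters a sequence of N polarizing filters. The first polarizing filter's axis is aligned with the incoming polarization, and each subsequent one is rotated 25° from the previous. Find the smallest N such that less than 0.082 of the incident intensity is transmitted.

N = 14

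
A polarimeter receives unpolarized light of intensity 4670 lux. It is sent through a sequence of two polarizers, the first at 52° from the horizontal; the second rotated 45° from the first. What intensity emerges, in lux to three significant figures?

Unpolarized light through the first polarizer → I₁ = 4670 lux/2 = 2335 lux, polarized at 52°.
I₂ = I₁ · cos²(45°) = 2335 · 0.5 = 1168 lux.

I ≈ 1170 lux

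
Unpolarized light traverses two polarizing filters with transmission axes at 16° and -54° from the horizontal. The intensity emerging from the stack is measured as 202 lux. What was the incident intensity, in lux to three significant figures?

Unpolarized light through the first polarizer → I₁ = ½ I₀, now polarized at 16°.
I₂ = I₁ cos²(-54° − 16°) = 0.5 I₀ · cos²(70°) = 0.05849 I₀.
So 202 lux = 0.05849 I₀, giving I₀ = 202/0.05849 = 3454 lux.

I₀ ≈ 3450 lux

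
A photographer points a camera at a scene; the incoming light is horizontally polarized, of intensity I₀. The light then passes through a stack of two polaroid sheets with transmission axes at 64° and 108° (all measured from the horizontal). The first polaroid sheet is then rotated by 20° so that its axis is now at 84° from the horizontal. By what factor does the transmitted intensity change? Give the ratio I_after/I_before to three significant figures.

Before rotation:
I₁ = I₀ cos²(64° − 0°) = I₀ cos²(64°) = 0.1922 I₀.
I₂ = I₁ cos²(108° − 64°) = 0.1922 I₀ · cos²(44°) = 0.09944 I₀.
After rotation:
I₁ = I₀ cos²(84° − 0°) = I₀ cos²(84°) = 0.01093 I₀.
I₂ = I₁ cos²(108° − 84°) = 0.01093 I₀ · cos²(24°) = 0.009119 I₀.
Ratio = 0.009119 / 0.09944 = 0.0917.

I_new/I_old ≈ 0.0917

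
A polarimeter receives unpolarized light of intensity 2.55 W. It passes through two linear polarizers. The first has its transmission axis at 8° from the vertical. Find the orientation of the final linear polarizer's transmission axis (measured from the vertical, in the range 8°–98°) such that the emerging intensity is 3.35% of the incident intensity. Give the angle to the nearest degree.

Unpolarized light through the first polarizer → I₁ = ½ I₀, now polarized at 8°.
Need I₂/I₀ = 0.0335, so cos²(θ − 8°) = 0.0335 / 0.5 = 0.067.
θ − 8° = arccos(√0.067) = 75.0°, giving θ ≈ 8 + 75.0 = 83.0°.

θ ≈ 83°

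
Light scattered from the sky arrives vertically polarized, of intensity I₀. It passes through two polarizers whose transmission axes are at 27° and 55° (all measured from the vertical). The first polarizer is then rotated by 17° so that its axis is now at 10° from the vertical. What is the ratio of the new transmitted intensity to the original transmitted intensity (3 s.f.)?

I_new/I_old ≈ 0.784

Before rotation:
I₁ = I₀ cos²(27° − 0°) = I₀ cos²(27°) = 0.7939 I₀.
I₂ = I₁ cos²(55° − 27°) = 0.7939 I₀ · cos²(28°) = 0.6189 I₀.
After rotation:
I₁ = I₀ cos²(10° − 0°) = I₀ cos²(10°) = 0.9698 I₀.
I₂ = I₁ cos²(55° − 10°) = 0.9698 I₀ · cos²(45°) = 0.4849 I₀.
Ratio = 0.4849 / 0.6189 = 0.7835.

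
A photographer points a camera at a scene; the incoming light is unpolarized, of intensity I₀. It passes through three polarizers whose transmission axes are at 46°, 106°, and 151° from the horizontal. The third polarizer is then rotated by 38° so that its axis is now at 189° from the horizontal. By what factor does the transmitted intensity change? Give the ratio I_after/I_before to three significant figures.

Before rotation:
Unpolarized light through the first polarizer → I₁ = ½ I₀, now polarized at 46°.
I₂ = I₁ cos²(106° − 46°) = 0.5 I₀ · cos²(60°) = 0.125 I₀.
I₃ = I₂ cos²(151° − 106°) = 0.125 I₀ · cos²(45°) = 0.0625 I₀.
After rotation:
Unpolarized light through the first polarizer → I₁ = ½ I₀, now polarized at 46°.
I₂ = I₁ cos²(106° − 46°) = 0.5 I₀ · cos²(60°) = 0.125 I₀.
I₃ = I₂ cos²(189° − 106°) = 0.125 I₀ · cos²(83°) = 0.001857 I₀.
Ratio = 0.001857 / 0.0625 = 0.0297.

I_new/I_old ≈ 0.0297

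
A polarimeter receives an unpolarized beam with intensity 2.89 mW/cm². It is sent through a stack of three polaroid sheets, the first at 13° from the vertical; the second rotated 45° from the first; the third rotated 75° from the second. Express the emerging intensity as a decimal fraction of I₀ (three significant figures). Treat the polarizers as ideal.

I/I₀ ≈ 0.0167

Unpolarized light through the first polarizer → I₁ = 2.89 mW/cm²/2 = 1.445 mW/cm², polarized at 13°.
I₂ = I₁ · cos²(45°) = 1.445 · 0.5 = 0.7225 mW/cm².
I₃ = I₂ · cos²(75°) = 0.7225 · 0.06699 = 0.0484 mW/cm².
Transmitted fraction = 0.01675.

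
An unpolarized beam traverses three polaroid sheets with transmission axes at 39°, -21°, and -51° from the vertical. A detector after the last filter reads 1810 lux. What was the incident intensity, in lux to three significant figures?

Unpolarized light through the first polarizer → I₁ = ½ I₀, now polarized at 39°.
I₂ = I₁ cos²(-21° − 39°) = 0.5 I₀ · cos²(60°) = 0.125 I₀.
I₃ = I₂ cos²(-51° + 21°) = 0.125 I₀ · cos²(30°) = 0.09375 I₀.
So 1810 lux = 0.09375 I₀, giving I₀ = 1810/0.09375 = 1.931e+04 lux.

I₀ ≈ 1.93e4 lux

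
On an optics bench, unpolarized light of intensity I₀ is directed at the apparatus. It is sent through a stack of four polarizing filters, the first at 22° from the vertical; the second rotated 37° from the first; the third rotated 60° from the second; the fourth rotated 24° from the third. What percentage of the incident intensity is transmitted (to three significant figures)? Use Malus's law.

Unpolarized light through the first polarizer → I₁ = ½ I₀, now polarized at 22°.
I₂ = I₁ cos²(37°) = 0.5 · 0.6378 I₀ = 0.3189 I₀.
I₃ = I₂ cos²(60°) = 0.3189 · 0.25 I₀ = 0.07973 I₀.
I₄ = I₃ cos²(24°) = 0.07973 · 0.8346 I₀ = 0.06654 I₀.
That is 6.654% of the incident intensity.

≈ 6.65%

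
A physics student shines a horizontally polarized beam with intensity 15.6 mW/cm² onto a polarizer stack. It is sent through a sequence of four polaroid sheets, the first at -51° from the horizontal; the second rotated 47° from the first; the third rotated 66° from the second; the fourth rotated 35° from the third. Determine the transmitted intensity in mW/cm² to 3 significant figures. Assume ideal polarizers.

I ≈ 0.319 mW/cm²

I₁ = 15.6 mW/cm² · cos²(51°) = 6.178 mW/cm².
I₂ = I₁ · cos²(47°) = 6.178 · 0.4651 = 2.874 mW/cm².
I₃ = I₂ · cos²(66°) = 2.874 · 0.1654 = 0.4754 mW/cm².
I₄ = I₃ · cos²(35°) = 0.4754 · 0.671 = 0.319 mW/cm².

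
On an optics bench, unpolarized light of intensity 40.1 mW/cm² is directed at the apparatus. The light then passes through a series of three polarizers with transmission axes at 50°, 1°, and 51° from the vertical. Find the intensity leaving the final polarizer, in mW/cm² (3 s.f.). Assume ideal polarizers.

Unpolarized light through the first polarizer → I₁ = 40.1 mW/cm²/2 = 20.05 mW/cm², polarized at 50°.
I₂ = I₁ · cos²(49°) = 20.05 · 0.4304 = 8.63 mW/cm².
I₃ = I₂ · cos²(50°) = 8.63 · 0.4132 = 3.566 mW/cm².

I ≈ 3.57 mW/cm²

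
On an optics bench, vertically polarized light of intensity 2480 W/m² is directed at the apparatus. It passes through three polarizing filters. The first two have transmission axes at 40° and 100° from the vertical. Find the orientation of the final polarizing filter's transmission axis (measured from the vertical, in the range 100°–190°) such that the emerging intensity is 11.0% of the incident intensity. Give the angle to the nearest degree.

θ ≈ 130°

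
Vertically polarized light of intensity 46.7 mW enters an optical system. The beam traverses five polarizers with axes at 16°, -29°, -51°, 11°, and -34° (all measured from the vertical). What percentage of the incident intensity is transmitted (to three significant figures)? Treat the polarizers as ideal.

≈ 4.38%

I₁ = 46.7 mW · cos²(16°) = 43.15 mW.
I₂ = I₁ · cos²(45°) = 43.15 · 0.5 = 21.58 mW.
I₃ = I₂ · cos²(22°) = 21.58 · 0.8597 = 18.55 mW.
I₄ = I₃ · cos²(62°) = 18.55 · 0.2204 = 4.088 mW.
I₅ = I₄ · cos²(45°) = 4.088 · 0.5 = 2.044 mW.
That is 4.377% of the incident intensity.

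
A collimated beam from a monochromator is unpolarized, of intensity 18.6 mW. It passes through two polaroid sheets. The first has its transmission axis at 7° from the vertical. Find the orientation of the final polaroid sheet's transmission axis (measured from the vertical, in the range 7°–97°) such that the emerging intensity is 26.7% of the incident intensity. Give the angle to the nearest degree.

Unpolarized light through the first polarizer → I₁ = ½ I₀, now polarized at 7°.
Need I₂/I₀ = 0.267, so cos²(θ − 7°) = 0.267 / 0.5 = 0.534.
θ − 7° = arccos(√0.534) = 43.1°, giving θ ≈ 7 + 43.1 = 50.1°.

θ ≈ 50°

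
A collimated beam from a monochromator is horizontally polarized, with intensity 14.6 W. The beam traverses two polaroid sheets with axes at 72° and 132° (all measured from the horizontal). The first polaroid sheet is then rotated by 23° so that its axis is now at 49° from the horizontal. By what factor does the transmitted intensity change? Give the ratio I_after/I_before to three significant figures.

I_new/I_old ≈ 0.268

Before rotation:
I₁ = I₀ cos²(72° − 0°) = I₀ cos²(72°) = 0.09549 I₀.
I₂ = I₁ cos²(132° − 72°) = 0.09549 I₀ · cos²(60°) = 0.02387 I₀.
After rotation:
I₁ = I₀ cos²(49° − 0°) = I₀ cos²(49°) = 0.4304 I₀.
I₂ = I₁ cos²(132° − 49°) = 0.4304 I₀ · cos²(83°) = 0.006393 I₀.
Ratio = 0.006393 / 0.02387 = 0.2678.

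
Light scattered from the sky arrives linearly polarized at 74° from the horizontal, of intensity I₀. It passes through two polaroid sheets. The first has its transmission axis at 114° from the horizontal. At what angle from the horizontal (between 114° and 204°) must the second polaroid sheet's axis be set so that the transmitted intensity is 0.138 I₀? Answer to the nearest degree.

I₁ = I₀ cos²(114° − 74°) = I₀ cos²(40°) = 0.5868 I₀.
Need I₂/I₀ = 0.138, so cos²(θ − 114°) = 0.138 / 0.5868 = 0.2352.
θ − 114° = arccos(√0.2352) = 61.0°, giving θ ≈ 114 + 61.0 = 175.0°.

θ ≈ 175°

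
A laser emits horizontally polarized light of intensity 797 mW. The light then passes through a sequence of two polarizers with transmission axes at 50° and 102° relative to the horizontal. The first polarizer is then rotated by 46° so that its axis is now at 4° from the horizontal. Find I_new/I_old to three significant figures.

Before rotation:
I₁ = I₀ cos²(50° − 0°) = I₀ cos²(50°) = 0.4132 I₀.
I₂ = I₁ cos²(102° − 50°) = 0.4132 I₀ · cos²(52°) = 0.1566 I₀.
After rotation:
I₁ = I₀ cos²(4° − 0°) = I₀ cos²(4°) = 0.9951 I₀.
Angle between axes 1 and 2: 82°. I₂ = 0.9951 I₀ · cos²(82°) = 0.01927 I₀.
Ratio = 0.01927 / 0.1566 = 0.1231.

I_new/I_old ≈ 0.123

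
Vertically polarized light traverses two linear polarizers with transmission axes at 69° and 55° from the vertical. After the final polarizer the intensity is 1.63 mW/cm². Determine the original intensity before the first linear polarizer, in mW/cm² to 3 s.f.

By Malus's law, I₁ = I₀ cos²(69° − 0°) = I₀ cos²(69°) = 0.1284 I₀.
I₂ = I₁ cos²(55° − 69°) = 0.1284 I₀ · cos²(14°) = 0.1209 I₀.
So 1.63 mW/cm² = 0.1209 I₀, giving I₀ = 1.63/0.1209 = 13.48 mW/cm².

I₀ ≈ 13.5 mW/cm²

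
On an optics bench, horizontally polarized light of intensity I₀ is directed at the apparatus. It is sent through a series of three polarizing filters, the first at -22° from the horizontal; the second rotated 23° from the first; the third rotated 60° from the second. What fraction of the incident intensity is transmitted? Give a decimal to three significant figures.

≈ 0.182 I₀

I₁ = I₀ cos²(-22° − 0°) = I₀ cos²(22°) = 0.8597 I₀.
I₂ = I₁ cos²(23°) = 0.8597 · 0.8473 I₀ = 0.7284 I₀.
I₃ = I₂ cos²(60°) = 0.7284 · 0.25 I₀ = 0.1821 I₀.
Transmitted fraction = 0.1821.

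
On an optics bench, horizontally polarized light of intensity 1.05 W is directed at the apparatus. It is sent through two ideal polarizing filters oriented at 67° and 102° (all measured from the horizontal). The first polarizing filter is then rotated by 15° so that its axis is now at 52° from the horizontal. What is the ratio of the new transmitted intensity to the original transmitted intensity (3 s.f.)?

Before rotation:
I₁ = I₀ cos²(67° − 0°) = I₀ cos²(67°) = 0.1527 I₀.
I₂ = I₁ cos²(102° − 67°) = 0.1527 I₀ · cos²(35°) = 0.1024 I₀.
After rotation:
I₁ = I₀ cos²(52° − 0°) = I₀ cos²(52°) = 0.379 I₀.
I₂ = I₁ cos²(102° − 52°) = 0.379 I₀ · cos²(50°) = 0.1566 I₀.
Ratio = 0.1566 / 0.1024 = 1.529.

I_new/I_old ≈ 1.53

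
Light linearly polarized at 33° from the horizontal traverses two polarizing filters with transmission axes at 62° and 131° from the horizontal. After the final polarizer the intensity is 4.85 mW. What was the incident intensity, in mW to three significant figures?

I₀ ≈ 49.4 mW

By Malus's law, I₁ = I₀ cos²(62° − 33°) = I₀ cos²(29°) = 0.765 I₀.
I₂ = I₁ cos²(131° − 62°) = 0.765 I₀ · cos²(69°) = 0.09824 I₀.
So 4.85 mW = 0.09824 I₀, giving I₀ = 4.85/0.09824 = 49.37 mW.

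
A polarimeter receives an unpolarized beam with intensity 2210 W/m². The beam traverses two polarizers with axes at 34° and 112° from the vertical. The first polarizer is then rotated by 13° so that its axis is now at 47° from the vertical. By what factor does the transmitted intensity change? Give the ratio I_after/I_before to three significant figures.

I_new/I_old ≈ 4.13

Before rotation:
Unpolarized light through the first polarizer → I₁ = ½ I₀, now polarized at 34°.
I₂ = I₁ cos²(112° − 34°) = 0.5 I₀ · cos²(78°) = 0.02161 I₀.
After rotation:
Unpolarized light through the first polarizer → I₁ = ½ I₀, now polarized at 47°.
I₂ = I₁ cos²(112° − 47°) = 0.5 I₀ · cos²(65°) = 0.0893 I₀.
Ratio = 0.0893 / 0.02161 = 4.132.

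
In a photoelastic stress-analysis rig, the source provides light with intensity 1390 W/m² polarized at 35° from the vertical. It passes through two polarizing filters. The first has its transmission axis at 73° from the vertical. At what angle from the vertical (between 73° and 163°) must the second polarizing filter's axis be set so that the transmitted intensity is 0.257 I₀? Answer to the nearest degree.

I₁ = I₀ cos²(73° − 35°) = I₀ cos²(38°) = 0.621 I₀.
Need I₂/I₀ = 0.257, so cos²(θ − 73°) = 0.257 / 0.621 = 0.4139.
θ − 73° = arccos(√0.4139) = 50.0°, giving θ ≈ 73 + 50.0 = 123.0°.

θ ≈ 123°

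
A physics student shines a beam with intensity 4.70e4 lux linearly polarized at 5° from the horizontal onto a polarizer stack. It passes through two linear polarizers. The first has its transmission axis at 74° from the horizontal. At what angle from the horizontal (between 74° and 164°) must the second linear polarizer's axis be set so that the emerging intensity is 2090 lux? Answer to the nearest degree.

By Malus's law, I₁ = I₀ cos²(74° − 5°) = I₀ cos²(69°) = 0.1284 I₀.
Target fraction: 2090 / 4.70e4 lux = 0.04447 of I₀.
Need I₂/I₀ = 0.04447, so cos²(θ − 74°) = 0.04447 / 0.1284 = 0.3463.
θ − 74° = arccos(√0.3463) = 54.0°, giving θ ≈ 74 + 54.0 = 128.0°.

θ ≈ 128°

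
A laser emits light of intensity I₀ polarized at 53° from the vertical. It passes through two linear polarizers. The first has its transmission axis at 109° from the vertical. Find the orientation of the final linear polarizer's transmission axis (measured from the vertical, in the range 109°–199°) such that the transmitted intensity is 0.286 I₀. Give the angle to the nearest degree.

θ ≈ 126°

By Malus's law, I₁ = I₀ cos²(109° − 53°) = I₀ cos²(56°) = 0.3127 I₀.
Need I₂/I₀ = 0.286, so cos²(θ − 109°) = 0.286 / 0.3127 = 0.9146.
θ − 109° = arccos(√0.9146) = 17.0°, giving θ ≈ 109 + 17.0 = 126.0°.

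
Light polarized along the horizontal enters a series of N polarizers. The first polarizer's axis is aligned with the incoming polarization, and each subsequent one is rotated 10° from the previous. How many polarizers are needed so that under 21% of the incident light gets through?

N = 52

First polarizer is aligned with the polarization: full transmission.
Each further stage multiplies by cos²(10°) = 0.9698.
After N polarizers: T = 0.9698^(N−1). Require T < 0.21 ⇒ N−1 > ln(0.21)/ln(0.9698) = 50.97, so N−1 ≥ 51 and N = 52.
Check: N=52 gives T = 0.2098 < 0.21; N=51 gives T = 0.2163.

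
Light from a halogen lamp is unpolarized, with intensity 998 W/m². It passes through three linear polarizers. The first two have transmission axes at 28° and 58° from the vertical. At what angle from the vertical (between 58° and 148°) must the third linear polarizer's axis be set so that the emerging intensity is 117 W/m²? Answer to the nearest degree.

θ ≈ 114°

Unpolarized light through the first polarizer → I₁ = ½ I₀, now polarized at 28°.
I₂ = I₁ cos²(58° − 28°) = 0.5 I₀ · cos²(30°) = 0.375 I₀.
Target fraction: 117 / 998 W/m² = 0.1172 of I₀.
Need I₃/I₀ = 0.1172, so cos²(θ − 58°) = 0.1172 / 0.375 = 0.3126.
θ − 58° = arccos(√0.3126) = 56.0°, giving θ ≈ 58 + 56.0 = 114.0°.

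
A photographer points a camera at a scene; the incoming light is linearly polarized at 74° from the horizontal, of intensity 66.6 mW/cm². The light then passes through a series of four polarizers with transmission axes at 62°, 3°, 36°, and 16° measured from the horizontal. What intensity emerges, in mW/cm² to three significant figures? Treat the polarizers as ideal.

I ≈ 10.5 mW/cm²

I₁ = 66.6 mW/cm² · cos²(12°) = 63.72 mW/cm².
I₂ = I₁ · cos²(59°) = 63.72 · 0.2653 = 16.9 mW/cm².
I₃ = I₂ · cos²(33°) = 16.9 · 0.7034 = 11.89 mW/cm².
I₄ = I₃ · cos²(20°) = 11.89 · 0.883 = 10.5 mW/cm².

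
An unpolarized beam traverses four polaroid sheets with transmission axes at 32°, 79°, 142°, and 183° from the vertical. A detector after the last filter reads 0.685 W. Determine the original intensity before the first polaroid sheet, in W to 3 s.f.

Unpolarized light through the first polarizer → I₁ = ½ I₀, now polarized at 32°.
I₂ = I₁ cos²(79° − 32°) = 0.5 I₀ · cos²(47°) = 0.2326 I₀.
I₃ = I₂ cos²(142° − 79°) = 0.2326 I₀ · cos²(63°) = 0.04793 I₀.
I₄ = I₃ cos²(183° − 142°) = 0.04793 I₀ · cos²(41°) = 0.0273 I₀.
So 0.685 W = 0.0273 I₀, giving I₀ = 0.685/0.0273 = 25.09 W.

I₀ ≈ 25.1 W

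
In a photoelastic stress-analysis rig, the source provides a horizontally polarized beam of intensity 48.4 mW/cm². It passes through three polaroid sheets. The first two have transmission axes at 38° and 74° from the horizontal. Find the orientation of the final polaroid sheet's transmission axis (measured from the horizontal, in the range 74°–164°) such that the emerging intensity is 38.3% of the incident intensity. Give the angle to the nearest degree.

θ ≈ 88°

By Malus's law, I₁ = I₀ cos²(38° − 0°) = I₀ cos²(38°) = 0.621 I₀.
I₂ = I₁ cos²(74° − 38°) = 0.621 I₀ · cos²(36°) = 0.4064 I₀.
Need I₃/I₀ = 0.383, so cos²(θ − 74°) = 0.383 / 0.4064 = 0.9424.
θ − 74° = arccos(√0.9424) = 13.9°, giving θ ≈ 74 + 13.9 = 87.9°.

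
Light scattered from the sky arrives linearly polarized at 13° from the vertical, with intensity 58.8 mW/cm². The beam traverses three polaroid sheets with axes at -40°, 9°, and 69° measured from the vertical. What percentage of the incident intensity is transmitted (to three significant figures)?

≈ 3.90%

By Malus's law, I₁ = 58.8 mW/cm² · cos²(53°) = 21.3 mW/cm².
I₂ = I₁ · cos²(49°) = 21.3 · 0.4304 = 9.166 mW/cm².
I₃ = I₂ · cos²(60°) = 9.166 · 0.25 = 2.292 mW/cm².
That is 3.897% of the incident intensity.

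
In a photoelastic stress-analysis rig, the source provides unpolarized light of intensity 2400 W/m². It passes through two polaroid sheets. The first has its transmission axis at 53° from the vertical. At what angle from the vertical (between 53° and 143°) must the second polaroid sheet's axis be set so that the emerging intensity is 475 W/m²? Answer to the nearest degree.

θ ≈ 104°

Unpolarized light through the first polarizer → I₁ = ½ I₀, now polarized at 53°.
Target fraction: 475 / 2400 W/m² = 0.1979 of I₀.
Need I₂/I₀ = 0.1979, so cos²(θ − 53°) = 0.1979 / 0.5 = 0.3958.
θ − 53° = arccos(√0.3958) = 51.0°, giving θ ≈ 53 + 51.0 = 104.0°.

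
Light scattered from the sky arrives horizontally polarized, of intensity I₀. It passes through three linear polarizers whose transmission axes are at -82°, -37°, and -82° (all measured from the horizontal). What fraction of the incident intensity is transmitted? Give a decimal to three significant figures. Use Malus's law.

By Malus's law, I₁ = I₀ cos²(-82° − 0°) = I₀ cos²(82°) = 0.01937 I₀.
I₂ = I₁ cos²(-37° + 82°) = 0.01937 I₀ · cos²(45°) = 0.009685 I₀.
I₃ = I₂ cos²(-82° + 37°) = 0.009685 I₀ · cos²(45°) = 0.004842 I₀.
Transmitted fraction = 0.004842.

≈ 0.00484 I₀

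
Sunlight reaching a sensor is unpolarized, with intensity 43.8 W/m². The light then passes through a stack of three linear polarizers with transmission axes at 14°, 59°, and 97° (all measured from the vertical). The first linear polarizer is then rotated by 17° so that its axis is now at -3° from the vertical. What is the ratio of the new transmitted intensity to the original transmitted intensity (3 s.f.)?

Before rotation:
Unpolarized light through the first polarizer → I₁ = ½ I₀, now polarized at 14°.
I₂ = I₁ cos²(59° − 14°) = 0.5 I₀ · cos²(45°) = 0.25 I₀.
I₃ = I₂ cos²(97° − 59°) = 0.25 I₀ · cos²(38°) = 0.1552 I₀.
After rotation:
Unpolarized light through the first polarizer → I₁ = ½ I₀, now polarized at -3°.
I₂ = I₁ cos²(59° + 3°) = 0.5 I₀ · cos²(62°) = 0.1102 I₀.
I₃ = I₂ cos²(97° − 59°) = 0.1102 I₀ · cos²(38°) = 0.06843 I₀.
Ratio = 0.06843 / 0.1552 = 0.4408.

I_new/I_old ≈ 0.441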